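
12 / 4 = 3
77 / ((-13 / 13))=-77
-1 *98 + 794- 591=105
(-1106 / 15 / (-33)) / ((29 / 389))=430234 / 14355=29.97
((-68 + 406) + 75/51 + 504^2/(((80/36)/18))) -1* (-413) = 174953976/85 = 2058282.07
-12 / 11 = -1.09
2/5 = 0.40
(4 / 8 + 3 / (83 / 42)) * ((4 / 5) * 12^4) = 2778624 / 83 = 33477.40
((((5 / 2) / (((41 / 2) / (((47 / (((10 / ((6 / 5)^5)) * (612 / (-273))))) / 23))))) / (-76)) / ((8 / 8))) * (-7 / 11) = -2425059 / 10470246875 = -0.00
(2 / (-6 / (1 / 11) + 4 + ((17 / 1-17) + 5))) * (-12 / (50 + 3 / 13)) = 104 / 12407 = 0.01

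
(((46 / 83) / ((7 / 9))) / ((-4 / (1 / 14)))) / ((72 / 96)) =-69 / 4067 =-0.02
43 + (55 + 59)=157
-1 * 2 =-2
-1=-1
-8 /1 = -8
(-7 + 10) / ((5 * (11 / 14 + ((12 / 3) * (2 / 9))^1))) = 378 / 1055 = 0.36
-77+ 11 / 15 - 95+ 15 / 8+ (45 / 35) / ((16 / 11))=-283093 / 1680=-168.51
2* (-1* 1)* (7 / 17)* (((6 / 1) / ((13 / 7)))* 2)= -1176 / 221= -5.32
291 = 291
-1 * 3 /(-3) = 1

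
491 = 491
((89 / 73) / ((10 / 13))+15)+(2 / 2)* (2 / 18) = 109693 / 6570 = 16.70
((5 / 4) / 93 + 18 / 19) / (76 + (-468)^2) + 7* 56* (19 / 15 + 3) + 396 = 1067776081517 / 516199600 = 2068.53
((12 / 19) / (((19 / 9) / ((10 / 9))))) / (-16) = -15 / 722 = -0.02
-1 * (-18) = 18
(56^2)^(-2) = 1/9834496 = 0.00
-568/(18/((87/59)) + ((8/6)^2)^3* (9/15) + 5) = -20013480/725069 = -27.60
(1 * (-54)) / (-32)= 27 / 16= 1.69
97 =97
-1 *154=-154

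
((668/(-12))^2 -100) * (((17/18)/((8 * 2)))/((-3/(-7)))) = 3211691/7776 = 413.03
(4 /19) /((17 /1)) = 4 /323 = 0.01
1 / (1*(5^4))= 1 / 625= 0.00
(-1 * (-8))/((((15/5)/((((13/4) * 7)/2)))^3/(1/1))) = 753571/1728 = 436.09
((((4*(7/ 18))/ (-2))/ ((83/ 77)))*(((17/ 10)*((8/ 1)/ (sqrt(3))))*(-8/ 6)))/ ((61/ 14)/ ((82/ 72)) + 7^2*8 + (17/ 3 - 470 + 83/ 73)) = -1535792104*sqrt(3)/ 23723461305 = -0.11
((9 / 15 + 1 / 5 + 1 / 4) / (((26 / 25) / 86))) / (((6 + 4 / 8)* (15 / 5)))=4.45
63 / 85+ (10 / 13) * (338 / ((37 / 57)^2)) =71889147 / 116365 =617.79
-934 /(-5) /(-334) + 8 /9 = 2477 /7515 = 0.33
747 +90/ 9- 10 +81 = 828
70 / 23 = 3.04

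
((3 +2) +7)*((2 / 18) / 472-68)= -288863 / 354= -816.00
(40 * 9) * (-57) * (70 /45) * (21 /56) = -11970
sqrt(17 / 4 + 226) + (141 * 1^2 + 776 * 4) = 3260.17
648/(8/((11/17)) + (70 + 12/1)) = 1188/173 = 6.87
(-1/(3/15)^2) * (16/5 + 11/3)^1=-515/3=-171.67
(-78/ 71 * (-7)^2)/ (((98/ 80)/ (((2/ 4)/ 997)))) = -0.02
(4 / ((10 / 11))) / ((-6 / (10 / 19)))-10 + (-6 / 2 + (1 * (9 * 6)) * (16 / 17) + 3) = 40.44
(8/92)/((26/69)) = 3/13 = 0.23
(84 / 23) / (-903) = -4 / 989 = -0.00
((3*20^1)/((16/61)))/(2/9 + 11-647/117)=11895/296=40.19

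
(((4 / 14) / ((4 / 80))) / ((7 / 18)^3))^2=54419558400 / 5764801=9439.97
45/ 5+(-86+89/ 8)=-527/ 8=-65.88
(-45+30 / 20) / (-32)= 87 / 64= 1.36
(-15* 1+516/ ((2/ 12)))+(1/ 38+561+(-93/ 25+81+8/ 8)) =3534291/ 950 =3720.31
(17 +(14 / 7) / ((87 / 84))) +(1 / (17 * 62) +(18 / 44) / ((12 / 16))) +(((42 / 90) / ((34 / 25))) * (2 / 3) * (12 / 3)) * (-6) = 829919 / 59334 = 13.99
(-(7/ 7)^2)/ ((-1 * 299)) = 1/ 299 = 0.00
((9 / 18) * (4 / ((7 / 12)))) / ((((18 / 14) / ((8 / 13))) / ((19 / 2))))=15.59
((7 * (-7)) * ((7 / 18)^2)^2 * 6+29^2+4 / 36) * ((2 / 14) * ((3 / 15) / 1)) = 14598431 / 612360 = 23.84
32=32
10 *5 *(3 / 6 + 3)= 175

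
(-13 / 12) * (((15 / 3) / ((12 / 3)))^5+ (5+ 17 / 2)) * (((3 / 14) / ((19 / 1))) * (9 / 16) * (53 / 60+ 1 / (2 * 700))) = -0.10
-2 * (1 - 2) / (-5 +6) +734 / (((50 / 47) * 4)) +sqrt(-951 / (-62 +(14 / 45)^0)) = sqrt(58011) / 61 +17449 / 100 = 178.44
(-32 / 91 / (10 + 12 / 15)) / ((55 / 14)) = -32 / 3861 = -0.01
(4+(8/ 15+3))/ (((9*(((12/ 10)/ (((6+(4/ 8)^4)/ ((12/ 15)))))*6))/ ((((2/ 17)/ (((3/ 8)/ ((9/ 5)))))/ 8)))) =10961/ 176256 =0.06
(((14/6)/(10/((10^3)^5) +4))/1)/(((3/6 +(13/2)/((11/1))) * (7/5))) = 1375000000000000/3600000000000009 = 0.38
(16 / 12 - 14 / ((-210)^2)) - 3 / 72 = 16271 / 12600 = 1.29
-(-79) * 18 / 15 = 474 / 5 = 94.80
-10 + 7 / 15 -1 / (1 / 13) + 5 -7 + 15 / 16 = -5663 / 240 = -23.60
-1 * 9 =-9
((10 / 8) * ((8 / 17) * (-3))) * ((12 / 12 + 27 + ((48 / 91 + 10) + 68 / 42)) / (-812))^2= -75076000 / 17403838179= -0.00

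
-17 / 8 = -2.12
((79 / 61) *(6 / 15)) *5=158 / 61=2.59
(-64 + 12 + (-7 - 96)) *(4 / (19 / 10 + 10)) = -6200 / 119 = -52.10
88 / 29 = 3.03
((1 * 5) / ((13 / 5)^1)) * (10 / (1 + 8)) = 2.14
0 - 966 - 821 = -1787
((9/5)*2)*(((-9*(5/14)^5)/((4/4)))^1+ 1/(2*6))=150243/1344560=0.11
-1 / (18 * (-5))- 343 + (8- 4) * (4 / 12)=-30749 / 90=-341.66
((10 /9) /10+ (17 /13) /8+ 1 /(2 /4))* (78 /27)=2129 /324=6.57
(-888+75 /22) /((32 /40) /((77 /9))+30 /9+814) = -2043405 /1888256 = -1.08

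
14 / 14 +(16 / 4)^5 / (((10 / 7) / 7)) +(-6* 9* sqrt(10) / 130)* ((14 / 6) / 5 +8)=25093 / 5 - 1143* sqrt(10) / 325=5007.48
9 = 9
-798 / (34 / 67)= -26733 / 17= -1572.53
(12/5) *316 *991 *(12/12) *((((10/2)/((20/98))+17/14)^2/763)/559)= 24351010560/20899333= 1165.16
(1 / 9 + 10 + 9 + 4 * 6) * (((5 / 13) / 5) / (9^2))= 388 / 9477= 0.04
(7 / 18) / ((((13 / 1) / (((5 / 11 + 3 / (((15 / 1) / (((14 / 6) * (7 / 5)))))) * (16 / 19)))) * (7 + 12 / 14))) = 358288 / 100868625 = 0.00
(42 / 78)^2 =0.29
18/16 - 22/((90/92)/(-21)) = 56807/120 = 473.39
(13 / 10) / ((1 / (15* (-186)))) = -3627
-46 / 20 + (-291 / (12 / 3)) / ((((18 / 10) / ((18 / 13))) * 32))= -16843 / 4160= -4.05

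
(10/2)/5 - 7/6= -1/6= -0.17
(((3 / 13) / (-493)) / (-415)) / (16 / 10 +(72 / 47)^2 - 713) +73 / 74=304113561611185 / 308279501308454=0.99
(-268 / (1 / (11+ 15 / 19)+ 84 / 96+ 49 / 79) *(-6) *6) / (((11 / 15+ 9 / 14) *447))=11951170560 / 1204028621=9.93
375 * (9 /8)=3375 /8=421.88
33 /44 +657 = 2631 /4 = 657.75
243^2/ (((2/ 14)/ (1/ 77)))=59049/ 11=5368.09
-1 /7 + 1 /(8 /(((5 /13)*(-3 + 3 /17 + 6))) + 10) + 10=155091 /15638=9.92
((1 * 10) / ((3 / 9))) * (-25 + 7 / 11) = -8040 / 11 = -730.91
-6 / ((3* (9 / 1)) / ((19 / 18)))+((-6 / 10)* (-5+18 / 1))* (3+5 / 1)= -25367 / 405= -62.63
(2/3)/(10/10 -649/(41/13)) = -41/12594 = -0.00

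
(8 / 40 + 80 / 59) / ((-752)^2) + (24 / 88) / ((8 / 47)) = 2940272409 / 1835060480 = 1.60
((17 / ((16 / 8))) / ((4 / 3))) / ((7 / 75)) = 3825 / 56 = 68.30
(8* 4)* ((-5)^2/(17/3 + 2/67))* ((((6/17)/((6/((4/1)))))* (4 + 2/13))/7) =6946560/354263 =19.61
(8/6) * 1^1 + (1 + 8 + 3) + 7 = 61/3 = 20.33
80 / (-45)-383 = -3463 / 9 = -384.78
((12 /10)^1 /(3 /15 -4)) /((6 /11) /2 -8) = 66 /1615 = 0.04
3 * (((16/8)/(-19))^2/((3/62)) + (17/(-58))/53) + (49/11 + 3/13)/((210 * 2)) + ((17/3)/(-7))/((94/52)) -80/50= -76426639853/55937908455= -1.37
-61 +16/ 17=-60.06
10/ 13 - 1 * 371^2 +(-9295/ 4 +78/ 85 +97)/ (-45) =-3040755969/ 22100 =-137590.77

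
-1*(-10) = 10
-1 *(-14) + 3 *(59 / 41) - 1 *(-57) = 3088 / 41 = 75.32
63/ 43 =1.47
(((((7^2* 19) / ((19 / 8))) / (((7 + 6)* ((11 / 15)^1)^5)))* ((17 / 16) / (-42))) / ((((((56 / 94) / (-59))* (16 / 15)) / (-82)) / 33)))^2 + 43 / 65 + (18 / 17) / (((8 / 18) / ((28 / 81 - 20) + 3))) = 41198303222291280151513704477 / 50450683094056960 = 816605458948.57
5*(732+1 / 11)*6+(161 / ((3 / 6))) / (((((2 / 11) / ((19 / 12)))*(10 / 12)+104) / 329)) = 56118199 / 2442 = 22980.43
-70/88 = -35/44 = -0.80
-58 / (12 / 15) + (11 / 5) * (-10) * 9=-541 / 2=-270.50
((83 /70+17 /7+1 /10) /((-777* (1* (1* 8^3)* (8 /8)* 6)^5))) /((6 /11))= -143 /4464228033528116281344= -0.00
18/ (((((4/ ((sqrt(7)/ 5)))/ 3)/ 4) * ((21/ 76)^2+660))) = 103968 * sqrt(7)/ 6354335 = 0.04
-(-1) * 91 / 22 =91 / 22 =4.14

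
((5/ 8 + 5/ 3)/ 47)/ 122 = 55/ 137616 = 0.00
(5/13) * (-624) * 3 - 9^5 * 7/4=-416223/4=-104055.75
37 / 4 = 9.25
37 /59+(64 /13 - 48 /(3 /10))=-118463 /767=-154.45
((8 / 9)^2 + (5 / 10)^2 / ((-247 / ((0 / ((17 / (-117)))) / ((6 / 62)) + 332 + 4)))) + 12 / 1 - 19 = -131045 / 20007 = -6.55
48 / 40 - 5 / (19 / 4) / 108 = 3053 / 2565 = 1.19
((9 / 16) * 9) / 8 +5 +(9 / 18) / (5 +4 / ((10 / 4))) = 24113 / 4224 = 5.71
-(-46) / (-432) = -23 / 216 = -0.11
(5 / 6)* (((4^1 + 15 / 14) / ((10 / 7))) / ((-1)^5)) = -71 / 24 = -2.96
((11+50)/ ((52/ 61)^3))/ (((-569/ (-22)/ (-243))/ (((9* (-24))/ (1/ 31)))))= 30977313915141/ 5000372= 6195001.87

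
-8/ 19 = -0.42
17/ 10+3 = 47/ 10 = 4.70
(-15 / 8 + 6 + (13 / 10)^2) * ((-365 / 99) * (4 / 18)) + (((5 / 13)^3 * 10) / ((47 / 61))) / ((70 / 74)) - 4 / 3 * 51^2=-44720981090767 / 12880527660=-3471.98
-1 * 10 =-10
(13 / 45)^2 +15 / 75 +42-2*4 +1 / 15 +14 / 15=71449 / 2025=35.28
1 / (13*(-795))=-1 / 10335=-0.00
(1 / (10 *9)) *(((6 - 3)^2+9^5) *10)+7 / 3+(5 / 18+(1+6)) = 118289 / 18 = 6571.61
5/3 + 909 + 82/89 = 243394/267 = 911.59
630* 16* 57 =574560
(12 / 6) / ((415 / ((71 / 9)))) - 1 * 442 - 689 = -4224143 / 3735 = -1130.96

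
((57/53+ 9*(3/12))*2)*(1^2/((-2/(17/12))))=-3995/848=-4.71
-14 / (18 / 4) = -28 / 9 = -3.11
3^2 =9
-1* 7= -7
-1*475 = -475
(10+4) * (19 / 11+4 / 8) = 343 / 11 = 31.18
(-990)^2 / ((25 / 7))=274428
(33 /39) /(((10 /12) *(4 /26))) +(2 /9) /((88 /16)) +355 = 179012 /495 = 361.64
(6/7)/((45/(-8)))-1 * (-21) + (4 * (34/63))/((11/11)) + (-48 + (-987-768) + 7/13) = -7286869/4095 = -1779.46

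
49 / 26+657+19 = 17625 / 26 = 677.88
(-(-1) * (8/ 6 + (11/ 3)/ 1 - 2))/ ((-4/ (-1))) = 3/ 4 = 0.75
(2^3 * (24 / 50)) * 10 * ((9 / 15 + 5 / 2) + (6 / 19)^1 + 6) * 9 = 1545696 / 475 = 3254.10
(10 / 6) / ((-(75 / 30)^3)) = -8 / 75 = -0.11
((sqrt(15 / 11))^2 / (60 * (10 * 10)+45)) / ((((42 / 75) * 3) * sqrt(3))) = 25 * sqrt(3) / 558558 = 0.00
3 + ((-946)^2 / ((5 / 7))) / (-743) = -6253267 / 3715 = -1683.25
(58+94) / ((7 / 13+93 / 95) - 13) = -187720 / 14181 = -13.24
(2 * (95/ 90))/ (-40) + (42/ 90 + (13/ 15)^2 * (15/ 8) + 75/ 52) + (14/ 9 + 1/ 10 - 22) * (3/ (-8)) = 20393/ 1872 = 10.89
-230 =-230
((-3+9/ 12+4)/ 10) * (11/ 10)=77/ 400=0.19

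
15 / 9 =5 / 3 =1.67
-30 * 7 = -210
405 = 405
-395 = -395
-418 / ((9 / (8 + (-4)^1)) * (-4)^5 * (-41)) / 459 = -209 / 21679488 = -0.00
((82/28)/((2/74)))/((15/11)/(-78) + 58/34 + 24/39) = 3687827/78407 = 47.03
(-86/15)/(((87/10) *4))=-43/261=-0.16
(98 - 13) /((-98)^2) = 85 /9604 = 0.01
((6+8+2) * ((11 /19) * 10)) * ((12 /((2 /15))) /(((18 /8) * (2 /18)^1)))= 633600 /19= 33347.37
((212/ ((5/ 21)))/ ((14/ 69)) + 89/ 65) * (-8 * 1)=-456536/ 13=-35118.15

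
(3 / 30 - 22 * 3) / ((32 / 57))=-37563 / 320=-117.38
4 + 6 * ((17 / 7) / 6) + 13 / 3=226 / 21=10.76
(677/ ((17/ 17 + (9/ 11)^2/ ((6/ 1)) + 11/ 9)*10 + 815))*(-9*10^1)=-6635277/ 91295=-72.68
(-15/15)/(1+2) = -0.33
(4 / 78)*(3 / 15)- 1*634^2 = -78381418 / 195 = -401955.99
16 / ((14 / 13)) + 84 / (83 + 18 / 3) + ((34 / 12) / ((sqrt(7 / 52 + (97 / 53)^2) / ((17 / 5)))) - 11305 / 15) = -1379071 / 1869 + 15317 *sqrt(6616103) / 7633965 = -732.70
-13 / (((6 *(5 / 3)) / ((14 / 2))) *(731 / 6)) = -273 / 3655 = -0.07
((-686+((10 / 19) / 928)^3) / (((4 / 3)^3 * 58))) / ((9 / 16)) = -1410133126176393 / 158965444739072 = -8.87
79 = 79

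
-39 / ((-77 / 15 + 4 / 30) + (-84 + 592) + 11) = -39 / 514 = -0.08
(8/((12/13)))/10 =13/15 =0.87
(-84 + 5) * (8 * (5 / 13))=-3160 / 13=-243.08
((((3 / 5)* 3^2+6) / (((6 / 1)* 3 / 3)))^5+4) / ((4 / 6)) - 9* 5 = -371703 / 200000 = -1.86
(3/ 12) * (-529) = -132.25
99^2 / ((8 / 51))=499851 / 8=62481.38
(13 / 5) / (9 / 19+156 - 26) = 247 / 12395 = 0.02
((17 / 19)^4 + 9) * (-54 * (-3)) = 203538420 / 130321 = 1561.82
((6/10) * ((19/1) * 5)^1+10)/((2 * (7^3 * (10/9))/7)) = 603/980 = 0.62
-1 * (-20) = 20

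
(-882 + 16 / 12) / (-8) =1321 / 12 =110.08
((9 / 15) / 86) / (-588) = -1 / 84280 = -0.00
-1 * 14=-14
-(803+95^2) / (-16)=2457 / 4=614.25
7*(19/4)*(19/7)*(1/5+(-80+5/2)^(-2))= 1736049/96100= 18.07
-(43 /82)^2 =-1849 /6724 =-0.27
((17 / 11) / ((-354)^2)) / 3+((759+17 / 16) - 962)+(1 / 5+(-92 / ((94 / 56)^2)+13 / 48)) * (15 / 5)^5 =-732816315215203 / 91351604520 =-8021.93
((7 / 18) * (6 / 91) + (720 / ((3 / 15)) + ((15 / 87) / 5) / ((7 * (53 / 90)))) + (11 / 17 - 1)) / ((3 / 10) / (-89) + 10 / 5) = 22852802488630 / 12675726609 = 1802.88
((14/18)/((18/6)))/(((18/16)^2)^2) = 28672/177147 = 0.16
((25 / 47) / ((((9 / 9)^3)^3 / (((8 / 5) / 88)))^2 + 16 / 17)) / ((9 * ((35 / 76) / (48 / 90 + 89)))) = 1735156 / 456950403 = 0.00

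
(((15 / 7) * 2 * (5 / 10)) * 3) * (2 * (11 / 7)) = 990 / 49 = 20.20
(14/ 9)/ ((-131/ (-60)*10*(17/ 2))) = 56/ 6681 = 0.01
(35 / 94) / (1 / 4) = 70 / 47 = 1.49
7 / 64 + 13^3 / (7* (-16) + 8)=-1345 / 64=-21.02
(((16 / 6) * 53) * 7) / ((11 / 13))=38584 / 33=1169.21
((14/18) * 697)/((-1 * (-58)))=4879/522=9.35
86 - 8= 78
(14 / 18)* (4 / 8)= 7 / 18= 0.39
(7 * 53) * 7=2597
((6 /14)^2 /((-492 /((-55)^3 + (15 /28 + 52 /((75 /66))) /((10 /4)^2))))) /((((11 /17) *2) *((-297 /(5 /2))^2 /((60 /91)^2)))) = 2062264951 /1395022866237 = 0.00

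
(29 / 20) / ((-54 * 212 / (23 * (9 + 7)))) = -667 / 14310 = -0.05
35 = 35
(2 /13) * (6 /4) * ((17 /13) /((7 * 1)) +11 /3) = 0.89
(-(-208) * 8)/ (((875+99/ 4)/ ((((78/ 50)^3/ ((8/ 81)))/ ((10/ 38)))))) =75954894912/ 281171875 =270.14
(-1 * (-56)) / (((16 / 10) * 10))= 7 / 2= 3.50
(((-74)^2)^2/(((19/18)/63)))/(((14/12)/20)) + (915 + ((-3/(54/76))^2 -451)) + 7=47218062784945/1539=30681002459.35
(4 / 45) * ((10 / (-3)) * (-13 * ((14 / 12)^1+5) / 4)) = 481 / 81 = 5.94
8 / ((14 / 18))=72 / 7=10.29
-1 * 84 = -84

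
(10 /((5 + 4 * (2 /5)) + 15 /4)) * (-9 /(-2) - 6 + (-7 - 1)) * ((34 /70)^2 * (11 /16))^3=-610414982441 /15586139520000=-0.04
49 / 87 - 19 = -1604 / 87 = -18.44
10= 10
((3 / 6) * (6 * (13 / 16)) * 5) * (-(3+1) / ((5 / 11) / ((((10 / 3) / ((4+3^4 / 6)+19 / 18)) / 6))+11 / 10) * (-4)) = 7150 / 597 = 11.98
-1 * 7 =-7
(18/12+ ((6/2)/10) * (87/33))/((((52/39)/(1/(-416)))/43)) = -8127/45760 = -0.18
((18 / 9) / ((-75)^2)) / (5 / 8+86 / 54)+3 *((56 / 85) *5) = 50295816 / 5089375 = 9.88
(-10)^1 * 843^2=-7106490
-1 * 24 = -24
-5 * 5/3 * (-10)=83.33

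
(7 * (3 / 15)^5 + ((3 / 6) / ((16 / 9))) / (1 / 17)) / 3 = 478349 / 300000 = 1.59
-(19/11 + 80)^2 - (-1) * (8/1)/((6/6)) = -807233/121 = -6671.35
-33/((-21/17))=187/7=26.71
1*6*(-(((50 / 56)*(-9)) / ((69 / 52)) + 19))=-12504 / 161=-77.66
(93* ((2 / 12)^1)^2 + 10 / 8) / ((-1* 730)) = -23 / 4380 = -0.01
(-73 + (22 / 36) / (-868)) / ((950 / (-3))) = 1140563 / 4947600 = 0.23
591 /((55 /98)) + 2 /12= 1053.22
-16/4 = -4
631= 631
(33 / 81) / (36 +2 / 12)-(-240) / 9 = 52102 / 1953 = 26.68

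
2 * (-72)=-144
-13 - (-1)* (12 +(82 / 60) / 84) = -2479 / 2520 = -0.98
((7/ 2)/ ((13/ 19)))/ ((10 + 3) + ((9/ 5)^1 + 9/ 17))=11305/ 33878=0.33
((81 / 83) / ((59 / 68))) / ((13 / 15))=82620 / 63661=1.30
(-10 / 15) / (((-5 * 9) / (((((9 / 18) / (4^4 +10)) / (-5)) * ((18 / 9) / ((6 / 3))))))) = -0.00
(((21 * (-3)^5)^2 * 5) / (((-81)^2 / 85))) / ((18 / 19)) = 3561075 / 2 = 1780537.50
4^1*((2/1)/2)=4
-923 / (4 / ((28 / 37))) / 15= -6461 / 555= -11.64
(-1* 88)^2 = 7744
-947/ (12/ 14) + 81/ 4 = -13015/ 12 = -1084.58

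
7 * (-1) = -7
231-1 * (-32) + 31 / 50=13181 / 50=263.62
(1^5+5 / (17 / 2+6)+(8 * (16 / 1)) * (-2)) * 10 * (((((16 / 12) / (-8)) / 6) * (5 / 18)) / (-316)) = -184625 / 2969136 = -0.06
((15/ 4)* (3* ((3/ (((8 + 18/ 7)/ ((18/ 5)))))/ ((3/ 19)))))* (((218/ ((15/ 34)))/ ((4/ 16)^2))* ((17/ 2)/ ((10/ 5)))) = 452480364/ 185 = 2445839.81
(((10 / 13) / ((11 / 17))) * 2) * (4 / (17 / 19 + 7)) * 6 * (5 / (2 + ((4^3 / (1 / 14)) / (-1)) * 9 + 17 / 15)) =-77520 / 17290559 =-0.00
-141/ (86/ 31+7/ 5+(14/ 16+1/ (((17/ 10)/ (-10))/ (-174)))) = -990760/ 7227479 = -0.14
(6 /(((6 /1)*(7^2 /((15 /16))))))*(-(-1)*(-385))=-825 /112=-7.37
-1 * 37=-37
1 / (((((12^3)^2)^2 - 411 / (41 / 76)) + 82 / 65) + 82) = 2665 / 23761407692793792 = 0.00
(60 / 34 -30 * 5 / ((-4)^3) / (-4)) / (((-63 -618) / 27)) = -23085 / 493952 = -0.05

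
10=10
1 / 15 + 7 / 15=8 / 15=0.53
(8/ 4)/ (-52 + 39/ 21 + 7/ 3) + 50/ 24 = 6149/ 3012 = 2.04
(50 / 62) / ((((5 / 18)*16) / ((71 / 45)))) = 71 / 248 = 0.29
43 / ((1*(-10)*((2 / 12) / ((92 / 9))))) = -263.73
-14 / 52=-7 / 26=-0.27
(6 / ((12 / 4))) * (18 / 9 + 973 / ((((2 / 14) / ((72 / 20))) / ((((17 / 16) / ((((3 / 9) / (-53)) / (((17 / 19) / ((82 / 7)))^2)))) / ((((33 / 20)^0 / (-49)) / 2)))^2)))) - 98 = 215638050809274842076691 / 471367679079680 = 457473136.96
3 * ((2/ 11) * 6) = 36/ 11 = 3.27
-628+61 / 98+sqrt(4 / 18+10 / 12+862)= -61483 / 98+sqrt(31070) / 6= -598.00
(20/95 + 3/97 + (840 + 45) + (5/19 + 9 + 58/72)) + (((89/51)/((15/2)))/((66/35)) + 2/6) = 33341543711/37221228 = 895.77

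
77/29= 2.66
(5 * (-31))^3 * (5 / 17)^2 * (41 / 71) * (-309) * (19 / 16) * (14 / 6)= 52288697715625 / 328304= 159269146.02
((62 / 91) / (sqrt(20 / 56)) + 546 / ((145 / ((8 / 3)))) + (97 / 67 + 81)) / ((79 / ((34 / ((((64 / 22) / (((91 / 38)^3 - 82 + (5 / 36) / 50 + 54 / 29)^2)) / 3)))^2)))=34633165654649922642623037084341647117943959 * sqrt(70) / 840100361521221280735486589030400000 + 250959738725837937838075506108610232807906623937 / 8968763749646884332247529903769600000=28326444135.72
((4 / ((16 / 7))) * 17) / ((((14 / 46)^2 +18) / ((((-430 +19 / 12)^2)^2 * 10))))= 12933442358117090915 / 23348736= 553924733146.89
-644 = -644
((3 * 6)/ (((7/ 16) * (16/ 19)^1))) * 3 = 1026/ 7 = 146.57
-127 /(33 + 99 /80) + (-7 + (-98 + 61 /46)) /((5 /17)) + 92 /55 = -223341979 /629970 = -354.53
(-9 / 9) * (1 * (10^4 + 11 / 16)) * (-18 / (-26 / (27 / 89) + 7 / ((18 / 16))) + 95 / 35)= -441790371 / 15022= -29409.56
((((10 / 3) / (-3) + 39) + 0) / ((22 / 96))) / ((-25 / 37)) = -18352 / 75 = -244.69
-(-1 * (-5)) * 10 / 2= -25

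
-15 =-15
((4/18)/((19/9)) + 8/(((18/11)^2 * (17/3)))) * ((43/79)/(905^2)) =0.00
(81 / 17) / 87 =27 / 493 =0.05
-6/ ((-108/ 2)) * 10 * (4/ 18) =20/ 81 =0.25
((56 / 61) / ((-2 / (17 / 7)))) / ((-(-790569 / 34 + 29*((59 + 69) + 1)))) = -2312 / 40465875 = -0.00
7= 7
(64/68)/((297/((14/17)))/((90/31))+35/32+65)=17920/3623601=0.00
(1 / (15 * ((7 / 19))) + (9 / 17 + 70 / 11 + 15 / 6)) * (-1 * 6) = -375971 / 6545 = -57.44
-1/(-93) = 1/93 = 0.01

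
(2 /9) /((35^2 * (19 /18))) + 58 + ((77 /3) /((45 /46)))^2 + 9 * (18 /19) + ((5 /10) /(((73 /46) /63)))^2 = 4155340688347 /3616786971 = 1148.90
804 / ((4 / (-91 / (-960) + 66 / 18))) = 241937 / 320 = 756.05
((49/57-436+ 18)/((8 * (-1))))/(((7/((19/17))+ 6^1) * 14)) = 23777/78288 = 0.30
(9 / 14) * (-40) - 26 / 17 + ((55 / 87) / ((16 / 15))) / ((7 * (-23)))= -34603299 / 1269968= -27.25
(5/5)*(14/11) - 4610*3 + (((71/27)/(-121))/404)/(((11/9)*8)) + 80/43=-7672959350381/554931168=-13826.87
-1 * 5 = -5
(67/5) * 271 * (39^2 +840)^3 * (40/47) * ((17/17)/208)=238963766443317/1222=195551363701.57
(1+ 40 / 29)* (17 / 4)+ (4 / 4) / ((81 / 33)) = 32947 / 3132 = 10.52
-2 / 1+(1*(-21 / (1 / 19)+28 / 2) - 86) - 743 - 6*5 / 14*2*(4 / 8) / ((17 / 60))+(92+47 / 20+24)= -2630407 / 2380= -1105.21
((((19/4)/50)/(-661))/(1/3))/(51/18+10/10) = -171/1520300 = -0.00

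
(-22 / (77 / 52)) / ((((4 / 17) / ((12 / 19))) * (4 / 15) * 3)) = -6630 / 133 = -49.85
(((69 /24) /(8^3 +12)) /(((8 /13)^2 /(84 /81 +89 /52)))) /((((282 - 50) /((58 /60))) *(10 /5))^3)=1153841 /3204414701568000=0.00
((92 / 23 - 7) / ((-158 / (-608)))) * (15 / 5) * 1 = -2736 / 79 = -34.63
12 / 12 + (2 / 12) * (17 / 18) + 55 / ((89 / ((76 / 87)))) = 473105 / 278748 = 1.70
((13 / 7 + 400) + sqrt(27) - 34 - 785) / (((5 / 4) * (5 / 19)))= -1252.32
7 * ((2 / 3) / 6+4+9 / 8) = 2639 / 72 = 36.65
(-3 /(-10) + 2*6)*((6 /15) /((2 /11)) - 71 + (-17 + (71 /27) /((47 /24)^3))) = -5456071761 /5191150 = -1051.03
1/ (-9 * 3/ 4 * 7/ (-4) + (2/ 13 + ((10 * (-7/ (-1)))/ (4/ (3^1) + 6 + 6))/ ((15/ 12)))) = 0.06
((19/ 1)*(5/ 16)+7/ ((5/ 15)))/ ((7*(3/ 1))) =431/ 336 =1.28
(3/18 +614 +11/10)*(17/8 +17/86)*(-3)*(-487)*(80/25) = 7182247754/1075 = 6681160.70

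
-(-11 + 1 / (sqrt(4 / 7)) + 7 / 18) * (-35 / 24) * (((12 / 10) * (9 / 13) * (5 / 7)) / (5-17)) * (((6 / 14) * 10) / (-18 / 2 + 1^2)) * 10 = -23875 / 5824 + 1125 * sqrt(7) / 5824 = -3.59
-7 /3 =-2.33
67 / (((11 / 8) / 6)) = 3216 / 11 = 292.36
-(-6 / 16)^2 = -9 / 64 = -0.14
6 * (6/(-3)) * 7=-84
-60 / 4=-15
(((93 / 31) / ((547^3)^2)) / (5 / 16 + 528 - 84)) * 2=96 / 190428730521264812861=0.00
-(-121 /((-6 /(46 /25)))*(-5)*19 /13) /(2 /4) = 105754 /195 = 542.33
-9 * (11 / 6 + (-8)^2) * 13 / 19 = -15405 / 38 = -405.39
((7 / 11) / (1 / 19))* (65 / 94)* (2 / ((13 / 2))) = 1330 / 517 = 2.57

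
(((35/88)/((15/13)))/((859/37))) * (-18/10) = -10101/377960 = -0.03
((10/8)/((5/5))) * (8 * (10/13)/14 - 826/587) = -129215/106834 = -1.21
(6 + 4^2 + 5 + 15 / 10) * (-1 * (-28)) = 798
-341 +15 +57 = -269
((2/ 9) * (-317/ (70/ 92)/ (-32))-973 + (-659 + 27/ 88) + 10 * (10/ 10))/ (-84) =22436567/ 1164240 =19.27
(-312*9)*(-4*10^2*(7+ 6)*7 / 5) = 20442240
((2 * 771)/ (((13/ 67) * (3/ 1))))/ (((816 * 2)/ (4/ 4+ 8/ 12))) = 86095/ 31824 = 2.71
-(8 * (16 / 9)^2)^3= -8589934592 / 531441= -16163.48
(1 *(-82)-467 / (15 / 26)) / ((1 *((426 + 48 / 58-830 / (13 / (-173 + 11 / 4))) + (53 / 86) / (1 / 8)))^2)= -14056460315248 / 2013947177764401735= -0.00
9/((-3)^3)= -1/3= -0.33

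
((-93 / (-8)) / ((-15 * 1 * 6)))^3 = -29791 / 13824000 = -0.00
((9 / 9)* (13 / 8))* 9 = 117 / 8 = 14.62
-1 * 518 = -518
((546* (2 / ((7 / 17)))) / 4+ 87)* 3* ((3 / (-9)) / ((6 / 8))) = -1000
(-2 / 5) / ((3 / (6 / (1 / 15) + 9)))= -13.20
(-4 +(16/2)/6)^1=-8/3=-2.67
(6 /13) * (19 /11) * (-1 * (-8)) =912 /143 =6.38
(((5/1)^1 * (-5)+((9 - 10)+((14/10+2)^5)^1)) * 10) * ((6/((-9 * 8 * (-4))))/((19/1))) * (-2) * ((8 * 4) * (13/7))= -7327112/13125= -558.26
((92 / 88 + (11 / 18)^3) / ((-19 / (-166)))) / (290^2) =6781847 / 51254240400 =0.00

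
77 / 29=2.66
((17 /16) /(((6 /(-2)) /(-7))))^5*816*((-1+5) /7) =57954303169 /1327104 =43669.75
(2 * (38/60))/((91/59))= 1121/1365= 0.82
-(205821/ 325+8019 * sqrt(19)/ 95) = -1001.23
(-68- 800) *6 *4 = -20832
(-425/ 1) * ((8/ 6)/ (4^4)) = -425/ 192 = -2.21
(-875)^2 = 765625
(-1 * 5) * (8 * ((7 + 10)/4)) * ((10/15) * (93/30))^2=-32674/45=-726.09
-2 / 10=-1 / 5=-0.20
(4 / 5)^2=16 / 25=0.64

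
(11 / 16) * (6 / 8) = 33 / 64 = 0.52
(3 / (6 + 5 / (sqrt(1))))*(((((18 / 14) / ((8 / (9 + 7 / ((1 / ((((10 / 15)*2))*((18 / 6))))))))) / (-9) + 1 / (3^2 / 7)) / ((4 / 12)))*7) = 59 / 88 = 0.67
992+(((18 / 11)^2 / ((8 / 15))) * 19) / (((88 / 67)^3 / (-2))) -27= 72628964225 / 82458112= 880.80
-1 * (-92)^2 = -8464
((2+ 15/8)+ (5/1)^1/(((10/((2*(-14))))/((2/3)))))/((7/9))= -393/56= -7.02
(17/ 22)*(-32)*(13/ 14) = -1768/ 77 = -22.96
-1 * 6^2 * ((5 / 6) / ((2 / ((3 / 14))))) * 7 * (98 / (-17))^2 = -216090 / 289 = -747.72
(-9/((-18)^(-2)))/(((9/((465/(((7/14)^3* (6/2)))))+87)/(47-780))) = 883470240/35963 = 24566.09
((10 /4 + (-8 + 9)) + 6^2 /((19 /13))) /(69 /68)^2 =2471528 /90459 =27.32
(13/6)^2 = 169/36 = 4.69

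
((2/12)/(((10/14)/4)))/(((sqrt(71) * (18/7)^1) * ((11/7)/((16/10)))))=2744 * sqrt(71)/527175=0.04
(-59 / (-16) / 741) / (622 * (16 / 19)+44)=59 / 6731712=0.00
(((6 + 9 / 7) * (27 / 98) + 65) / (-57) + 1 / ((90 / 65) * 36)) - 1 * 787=-3328393307 / 4223016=-788.16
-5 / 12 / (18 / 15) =-25 / 72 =-0.35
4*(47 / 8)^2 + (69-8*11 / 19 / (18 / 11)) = 558779 / 2736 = 204.23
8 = 8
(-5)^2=25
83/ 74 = 1.12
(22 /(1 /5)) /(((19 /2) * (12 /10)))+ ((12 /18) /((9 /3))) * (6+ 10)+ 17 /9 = 15.09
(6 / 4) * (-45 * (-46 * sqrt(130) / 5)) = 621 * sqrt(130) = 7080.49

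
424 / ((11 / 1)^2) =424 / 121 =3.50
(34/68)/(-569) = -1/1138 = -0.00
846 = 846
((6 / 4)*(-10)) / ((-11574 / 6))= 5 / 643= 0.01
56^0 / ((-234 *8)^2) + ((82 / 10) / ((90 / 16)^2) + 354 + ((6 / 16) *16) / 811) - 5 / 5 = 353.27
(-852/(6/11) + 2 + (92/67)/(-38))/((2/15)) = -14894445/1273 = -11700.27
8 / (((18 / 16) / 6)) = 128 / 3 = 42.67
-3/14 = -0.21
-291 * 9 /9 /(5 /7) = -2037 /5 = -407.40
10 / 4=5 / 2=2.50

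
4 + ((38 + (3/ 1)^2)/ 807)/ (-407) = 1313749/ 328449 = 4.00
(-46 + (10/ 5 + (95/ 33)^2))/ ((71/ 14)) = -544474/ 77319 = -7.04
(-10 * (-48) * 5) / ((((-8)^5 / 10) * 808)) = -375 / 413696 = -0.00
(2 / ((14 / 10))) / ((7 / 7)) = 10 / 7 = 1.43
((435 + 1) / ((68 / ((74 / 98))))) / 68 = 4033 / 56644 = 0.07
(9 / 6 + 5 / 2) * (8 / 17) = 32 / 17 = 1.88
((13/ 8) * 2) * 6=39/ 2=19.50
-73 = -73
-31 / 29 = -1.07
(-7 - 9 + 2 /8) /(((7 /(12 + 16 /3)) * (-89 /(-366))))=-14274 /89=-160.38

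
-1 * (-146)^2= -21316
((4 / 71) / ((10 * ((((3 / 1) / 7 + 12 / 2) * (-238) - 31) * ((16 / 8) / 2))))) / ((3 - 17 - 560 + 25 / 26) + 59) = 0.00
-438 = -438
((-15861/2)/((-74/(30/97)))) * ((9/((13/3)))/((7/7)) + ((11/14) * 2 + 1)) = 100638045/653198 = 154.07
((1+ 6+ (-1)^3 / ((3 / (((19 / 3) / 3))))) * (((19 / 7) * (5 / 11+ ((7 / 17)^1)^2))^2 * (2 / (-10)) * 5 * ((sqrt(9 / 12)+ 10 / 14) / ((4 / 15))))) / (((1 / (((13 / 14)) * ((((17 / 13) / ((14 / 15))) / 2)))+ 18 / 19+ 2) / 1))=-26365996000 * sqrt(3) / 3490360797 - 263659960000 / 24432525579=-23.88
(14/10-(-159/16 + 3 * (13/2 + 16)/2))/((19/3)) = -5379/1520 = -3.54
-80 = -80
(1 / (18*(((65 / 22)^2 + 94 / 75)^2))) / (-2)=-36602500 / 131312741641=-0.00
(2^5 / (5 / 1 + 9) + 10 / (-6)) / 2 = 13 / 42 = 0.31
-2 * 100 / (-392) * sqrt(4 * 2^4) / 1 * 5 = 1000 / 49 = 20.41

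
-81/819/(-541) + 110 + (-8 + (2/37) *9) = 186684285/1821547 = 102.49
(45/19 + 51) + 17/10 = 10463/190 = 55.07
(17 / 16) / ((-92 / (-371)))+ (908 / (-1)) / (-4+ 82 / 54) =36510121 / 98624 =370.20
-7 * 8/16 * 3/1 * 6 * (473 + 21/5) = -150318/5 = -30063.60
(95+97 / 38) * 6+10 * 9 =12831 / 19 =675.32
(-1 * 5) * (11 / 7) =-55 / 7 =-7.86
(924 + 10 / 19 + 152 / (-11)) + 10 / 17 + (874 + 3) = 6353817 / 3553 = 1788.30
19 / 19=1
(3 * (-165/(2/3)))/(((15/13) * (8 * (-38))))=1287/608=2.12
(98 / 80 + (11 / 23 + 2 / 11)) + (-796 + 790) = -41643 / 10120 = -4.11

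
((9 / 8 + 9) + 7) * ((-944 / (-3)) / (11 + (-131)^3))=-8083 / 3372120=-0.00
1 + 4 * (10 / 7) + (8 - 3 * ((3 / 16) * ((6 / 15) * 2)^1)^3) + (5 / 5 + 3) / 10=845833 / 56000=15.10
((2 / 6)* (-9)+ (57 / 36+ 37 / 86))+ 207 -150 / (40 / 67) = -11671 / 258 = -45.24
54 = 54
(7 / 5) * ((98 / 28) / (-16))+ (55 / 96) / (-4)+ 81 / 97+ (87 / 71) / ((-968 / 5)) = 606784319 / 1599987840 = 0.38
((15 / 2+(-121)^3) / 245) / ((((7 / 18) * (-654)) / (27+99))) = 95663889 / 26705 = 3582.25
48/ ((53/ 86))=4128/ 53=77.89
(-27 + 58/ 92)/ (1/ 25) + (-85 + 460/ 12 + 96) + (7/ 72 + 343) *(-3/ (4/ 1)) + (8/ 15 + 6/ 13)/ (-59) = -867.25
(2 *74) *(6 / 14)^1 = 444 / 7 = 63.43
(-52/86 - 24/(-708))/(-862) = 724/1093447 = 0.00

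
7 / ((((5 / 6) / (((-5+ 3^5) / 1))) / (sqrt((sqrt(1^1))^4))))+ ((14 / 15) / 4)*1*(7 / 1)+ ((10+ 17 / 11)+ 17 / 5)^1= 665207 / 330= 2015.78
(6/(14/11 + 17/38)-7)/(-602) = 2525/432838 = 0.01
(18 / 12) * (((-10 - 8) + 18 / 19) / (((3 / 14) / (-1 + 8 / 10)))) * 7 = 15876 / 95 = 167.12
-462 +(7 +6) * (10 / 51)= -23432 / 51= -459.45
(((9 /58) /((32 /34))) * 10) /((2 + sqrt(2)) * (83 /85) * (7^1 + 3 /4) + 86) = 1117974825 /67811067604 - 167309325 * sqrt(2) /135622135208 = 0.01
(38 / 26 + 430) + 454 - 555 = 4296 / 13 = 330.46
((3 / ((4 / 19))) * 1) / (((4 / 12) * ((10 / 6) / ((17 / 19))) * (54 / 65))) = 221 / 8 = 27.62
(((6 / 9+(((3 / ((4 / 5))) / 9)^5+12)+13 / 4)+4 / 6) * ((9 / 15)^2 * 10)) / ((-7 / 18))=-4129589 / 26880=-153.63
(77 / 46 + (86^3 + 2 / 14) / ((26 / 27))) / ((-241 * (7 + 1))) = -691235765 / 2017652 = -342.59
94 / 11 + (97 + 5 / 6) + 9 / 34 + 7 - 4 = 61510 / 561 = 109.64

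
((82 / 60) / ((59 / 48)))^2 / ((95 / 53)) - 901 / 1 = -900.31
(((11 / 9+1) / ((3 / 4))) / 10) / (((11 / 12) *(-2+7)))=32 / 495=0.06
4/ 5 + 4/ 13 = 72/ 65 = 1.11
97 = 97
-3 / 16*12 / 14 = -9 / 56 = -0.16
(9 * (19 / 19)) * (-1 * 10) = -90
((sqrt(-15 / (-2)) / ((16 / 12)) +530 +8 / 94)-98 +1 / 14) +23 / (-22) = 3 *sqrt(30) / 8 +1560191 / 3619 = 433.17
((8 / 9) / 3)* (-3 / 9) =-8 / 81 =-0.10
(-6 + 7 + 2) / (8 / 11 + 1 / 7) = 231 / 67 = 3.45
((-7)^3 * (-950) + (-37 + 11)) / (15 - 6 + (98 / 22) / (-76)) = 272388864 / 7475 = 36439.98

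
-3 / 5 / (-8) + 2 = 83 / 40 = 2.08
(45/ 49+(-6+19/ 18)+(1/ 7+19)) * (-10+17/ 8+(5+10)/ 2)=-13333/ 2352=-5.67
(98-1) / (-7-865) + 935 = 815223 / 872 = 934.89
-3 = -3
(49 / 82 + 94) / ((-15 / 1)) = -6.31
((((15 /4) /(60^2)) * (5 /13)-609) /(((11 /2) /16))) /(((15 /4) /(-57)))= 57762394 /2145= 26928.86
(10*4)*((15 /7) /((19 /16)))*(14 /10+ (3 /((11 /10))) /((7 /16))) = 5642880 /10241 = 551.01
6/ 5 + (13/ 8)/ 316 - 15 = -174367/ 12640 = -13.79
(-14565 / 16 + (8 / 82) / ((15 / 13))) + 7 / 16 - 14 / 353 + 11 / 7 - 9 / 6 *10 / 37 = -408736041563 / 449820840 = -908.66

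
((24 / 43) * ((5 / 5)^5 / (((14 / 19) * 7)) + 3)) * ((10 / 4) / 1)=9390 / 2107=4.46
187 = 187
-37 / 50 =-0.74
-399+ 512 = 113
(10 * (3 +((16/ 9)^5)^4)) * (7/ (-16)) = -42313680241385222092240265/ 97261323672455430408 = -435051.45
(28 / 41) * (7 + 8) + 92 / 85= 39472 / 3485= 11.33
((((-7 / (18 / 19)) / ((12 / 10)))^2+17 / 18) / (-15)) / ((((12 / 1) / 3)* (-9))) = 453241 / 6298560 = 0.07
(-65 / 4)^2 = 4225 / 16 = 264.06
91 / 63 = 13 / 9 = 1.44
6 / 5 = 1.20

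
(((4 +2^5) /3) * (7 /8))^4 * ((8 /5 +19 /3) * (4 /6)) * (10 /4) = 2571471 /16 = 160716.94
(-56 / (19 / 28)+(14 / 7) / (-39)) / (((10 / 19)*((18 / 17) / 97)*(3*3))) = -10090231 / 6318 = -1597.06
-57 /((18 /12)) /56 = -19 /28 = -0.68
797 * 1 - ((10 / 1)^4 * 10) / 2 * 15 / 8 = -92953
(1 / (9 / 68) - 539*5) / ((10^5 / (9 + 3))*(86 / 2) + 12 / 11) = -266057 / 35475108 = -0.01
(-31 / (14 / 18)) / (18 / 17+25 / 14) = -9486 / 677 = -14.01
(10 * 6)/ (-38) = -30/ 19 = -1.58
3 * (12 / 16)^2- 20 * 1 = -293 / 16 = -18.31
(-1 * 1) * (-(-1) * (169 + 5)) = -174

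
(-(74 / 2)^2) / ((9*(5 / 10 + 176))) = -2738 / 3177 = -0.86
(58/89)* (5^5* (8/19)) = 1450000/1691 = 857.48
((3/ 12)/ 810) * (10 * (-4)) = -1/ 81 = -0.01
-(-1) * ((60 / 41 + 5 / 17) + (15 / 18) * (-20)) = -31175 / 2091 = -14.91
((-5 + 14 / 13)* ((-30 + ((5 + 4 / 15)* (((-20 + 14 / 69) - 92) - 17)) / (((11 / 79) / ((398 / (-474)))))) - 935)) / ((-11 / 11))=1814800184 / 148005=12261.75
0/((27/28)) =0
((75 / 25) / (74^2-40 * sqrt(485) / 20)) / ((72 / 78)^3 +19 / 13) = 6591 * sqrt(485) / 74047058602 +9023079 / 37023529301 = 0.00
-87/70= -1.24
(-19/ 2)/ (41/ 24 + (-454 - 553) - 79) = 228/ 26023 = 0.01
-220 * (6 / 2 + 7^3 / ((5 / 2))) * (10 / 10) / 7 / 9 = -30844 / 63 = -489.59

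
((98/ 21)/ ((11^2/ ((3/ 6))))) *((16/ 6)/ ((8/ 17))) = 119/ 1089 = 0.11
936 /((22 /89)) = 41652 /11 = 3786.55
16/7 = 2.29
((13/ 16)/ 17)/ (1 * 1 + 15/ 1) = 13/ 4352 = 0.00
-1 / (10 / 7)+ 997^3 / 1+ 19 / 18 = 44596213801 / 45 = 991026973.36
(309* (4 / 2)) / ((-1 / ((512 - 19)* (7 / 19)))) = -112248.32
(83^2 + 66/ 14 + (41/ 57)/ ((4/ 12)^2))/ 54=917725/ 7182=127.78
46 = 46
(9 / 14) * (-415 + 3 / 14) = -52263 / 196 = -266.65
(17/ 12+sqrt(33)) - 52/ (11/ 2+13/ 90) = -2.05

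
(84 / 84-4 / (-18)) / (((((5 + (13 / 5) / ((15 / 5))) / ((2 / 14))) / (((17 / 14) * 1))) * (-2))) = -85 / 4704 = -0.02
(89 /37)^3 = 704969 /50653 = 13.92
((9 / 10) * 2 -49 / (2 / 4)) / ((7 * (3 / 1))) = -4.58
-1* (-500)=500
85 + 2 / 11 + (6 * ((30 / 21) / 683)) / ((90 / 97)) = 13441525 / 157773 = 85.20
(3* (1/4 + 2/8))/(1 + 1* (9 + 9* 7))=0.02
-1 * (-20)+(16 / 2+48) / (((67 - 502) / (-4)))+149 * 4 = 268184 / 435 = 616.51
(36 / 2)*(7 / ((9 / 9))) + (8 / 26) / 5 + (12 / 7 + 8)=135.78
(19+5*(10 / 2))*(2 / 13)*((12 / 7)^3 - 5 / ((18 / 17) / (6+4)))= -11459624 / 40131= -285.56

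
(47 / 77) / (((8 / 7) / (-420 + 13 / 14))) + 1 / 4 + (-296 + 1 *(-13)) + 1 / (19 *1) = -12465219 / 23408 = -532.52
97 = 97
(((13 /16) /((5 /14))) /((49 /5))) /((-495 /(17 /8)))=-221 /221760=-0.00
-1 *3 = -3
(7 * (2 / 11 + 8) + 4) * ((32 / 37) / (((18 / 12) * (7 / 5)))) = 215680 / 8547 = 25.23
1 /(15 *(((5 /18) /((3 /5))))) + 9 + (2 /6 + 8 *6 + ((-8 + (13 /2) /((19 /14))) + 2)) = 400901 /7125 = 56.27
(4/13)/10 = 0.03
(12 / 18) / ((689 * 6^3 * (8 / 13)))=0.00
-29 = -29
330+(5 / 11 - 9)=3536 / 11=321.45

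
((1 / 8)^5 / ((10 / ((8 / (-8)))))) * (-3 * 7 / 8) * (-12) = -63 / 655360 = -0.00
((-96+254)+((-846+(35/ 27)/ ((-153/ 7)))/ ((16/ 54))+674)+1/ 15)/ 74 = -12383107/ 452880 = -27.34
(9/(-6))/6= -1/4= -0.25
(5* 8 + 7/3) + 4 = 139/3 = 46.33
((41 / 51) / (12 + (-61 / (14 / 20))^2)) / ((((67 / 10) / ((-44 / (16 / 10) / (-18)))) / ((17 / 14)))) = 78925 / 2696770368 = 0.00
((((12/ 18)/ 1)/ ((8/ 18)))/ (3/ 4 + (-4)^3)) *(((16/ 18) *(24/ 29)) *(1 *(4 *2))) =-1024/ 7337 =-0.14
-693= -693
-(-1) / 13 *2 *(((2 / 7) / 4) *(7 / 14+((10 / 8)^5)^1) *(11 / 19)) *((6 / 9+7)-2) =680119 / 5311488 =0.13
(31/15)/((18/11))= 341/270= 1.26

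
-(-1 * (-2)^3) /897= -0.01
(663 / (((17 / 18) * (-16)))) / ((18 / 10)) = -195 / 8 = -24.38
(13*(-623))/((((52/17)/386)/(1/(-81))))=2044063/162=12617.67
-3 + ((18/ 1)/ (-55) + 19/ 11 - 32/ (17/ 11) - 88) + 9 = -8611/ 85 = -101.31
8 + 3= 11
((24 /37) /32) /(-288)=-1 /14208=-0.00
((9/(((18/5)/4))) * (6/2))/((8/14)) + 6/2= 111/2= 55.50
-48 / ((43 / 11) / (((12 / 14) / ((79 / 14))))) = -6336 / 3397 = -1.87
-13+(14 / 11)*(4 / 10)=-687 / 55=-12.49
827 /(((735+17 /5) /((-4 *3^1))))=-12405 /923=-13.44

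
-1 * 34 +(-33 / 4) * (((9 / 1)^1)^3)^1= -6048.25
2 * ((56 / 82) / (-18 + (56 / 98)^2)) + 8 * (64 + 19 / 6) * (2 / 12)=14296570 / 159777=89.48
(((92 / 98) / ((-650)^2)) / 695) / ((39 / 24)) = 92 / 46761771875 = 0.00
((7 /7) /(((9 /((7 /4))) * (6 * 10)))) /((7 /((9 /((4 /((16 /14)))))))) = 1 /840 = 0.00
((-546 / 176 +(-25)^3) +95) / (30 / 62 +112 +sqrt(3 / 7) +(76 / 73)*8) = -1973327348557789 / 15347602714400 +7000192481297*sqrt(21) / 46042808143200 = -127.88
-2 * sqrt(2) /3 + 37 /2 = 17.56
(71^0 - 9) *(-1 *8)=64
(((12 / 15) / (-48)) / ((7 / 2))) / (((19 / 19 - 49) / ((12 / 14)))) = 0.00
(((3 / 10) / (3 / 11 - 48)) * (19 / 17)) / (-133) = 11 / 208250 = 0.00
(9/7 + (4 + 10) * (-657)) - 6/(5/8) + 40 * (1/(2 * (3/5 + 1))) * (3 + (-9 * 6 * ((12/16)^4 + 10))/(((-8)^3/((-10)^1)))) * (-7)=-19535410581/2293760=-8516.76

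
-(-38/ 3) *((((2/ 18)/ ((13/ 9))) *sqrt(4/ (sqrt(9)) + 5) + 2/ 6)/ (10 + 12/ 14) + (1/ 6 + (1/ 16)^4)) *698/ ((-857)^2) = 2443 *sqrt(57)/ 85930533 + 85776871/ 36099637248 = 0.00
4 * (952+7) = 3836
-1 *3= -3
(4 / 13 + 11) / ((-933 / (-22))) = 1078 / 4043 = 0.27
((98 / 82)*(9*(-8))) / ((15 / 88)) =-103488 / 205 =-504.82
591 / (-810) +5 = 1153 / 270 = 4.27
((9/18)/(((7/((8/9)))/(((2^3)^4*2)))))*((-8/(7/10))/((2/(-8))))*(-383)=-4016046080/441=-9106680.45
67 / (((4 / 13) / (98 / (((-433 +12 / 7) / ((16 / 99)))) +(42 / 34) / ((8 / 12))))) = 395.48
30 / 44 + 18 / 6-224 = -4847 / 22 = -220.32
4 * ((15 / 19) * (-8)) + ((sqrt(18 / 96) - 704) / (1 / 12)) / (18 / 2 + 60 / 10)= -55904 / 95 + sqrt(3) / 5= -588.12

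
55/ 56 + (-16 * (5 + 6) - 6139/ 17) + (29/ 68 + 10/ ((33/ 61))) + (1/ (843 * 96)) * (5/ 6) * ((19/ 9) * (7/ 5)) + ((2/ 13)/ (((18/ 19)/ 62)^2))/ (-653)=-25165988627868703/ 48561125925312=-518.23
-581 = -581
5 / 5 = 1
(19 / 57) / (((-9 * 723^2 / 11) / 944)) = -10384 / 14113683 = -0.00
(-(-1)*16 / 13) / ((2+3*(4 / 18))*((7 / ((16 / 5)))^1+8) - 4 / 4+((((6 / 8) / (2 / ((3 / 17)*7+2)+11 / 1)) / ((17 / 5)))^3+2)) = 48616706110464 / 1112613846658223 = 0.04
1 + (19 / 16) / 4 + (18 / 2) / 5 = 991 / 320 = 3.10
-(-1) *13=13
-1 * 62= -62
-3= -3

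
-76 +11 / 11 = -75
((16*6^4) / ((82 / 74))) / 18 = 42624 / 41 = 1039.61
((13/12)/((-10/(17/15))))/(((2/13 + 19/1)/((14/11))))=-0.01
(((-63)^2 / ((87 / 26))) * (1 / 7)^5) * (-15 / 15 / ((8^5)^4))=-351 / 5734055103162153435136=-0.00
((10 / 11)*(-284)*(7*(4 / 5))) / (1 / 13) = -206752 / 11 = -18795.64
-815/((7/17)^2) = -235535/49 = -4806.84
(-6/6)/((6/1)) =-1/6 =-0.17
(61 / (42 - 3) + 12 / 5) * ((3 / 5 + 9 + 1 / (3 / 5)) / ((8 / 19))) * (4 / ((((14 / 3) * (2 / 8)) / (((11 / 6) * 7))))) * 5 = 2100241 / 90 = 23336.01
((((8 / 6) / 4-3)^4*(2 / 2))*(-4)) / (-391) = 16384 / 31671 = 0.52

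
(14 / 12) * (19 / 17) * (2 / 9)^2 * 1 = 266 / 4131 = 0.06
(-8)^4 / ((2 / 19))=38912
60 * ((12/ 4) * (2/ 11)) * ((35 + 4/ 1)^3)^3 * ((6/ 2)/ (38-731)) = -25047403339051080/ 847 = -29571904768655.35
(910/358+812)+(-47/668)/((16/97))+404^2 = 313814543235/1913152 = 164030.12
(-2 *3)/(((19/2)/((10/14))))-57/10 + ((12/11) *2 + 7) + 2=73599/14630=5.03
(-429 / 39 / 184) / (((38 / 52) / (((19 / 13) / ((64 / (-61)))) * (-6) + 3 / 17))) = -663927 / 950912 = -0.70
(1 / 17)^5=1 / 1419857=0.00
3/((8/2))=3/4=0.75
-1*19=-19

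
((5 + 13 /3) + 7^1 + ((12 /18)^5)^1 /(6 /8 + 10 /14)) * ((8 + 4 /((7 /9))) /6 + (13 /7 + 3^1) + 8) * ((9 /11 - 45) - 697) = -5474739500 /29889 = -183169.04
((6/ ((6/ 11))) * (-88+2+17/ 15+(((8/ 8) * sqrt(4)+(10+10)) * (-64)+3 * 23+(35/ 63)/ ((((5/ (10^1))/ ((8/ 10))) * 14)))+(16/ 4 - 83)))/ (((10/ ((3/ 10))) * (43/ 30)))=-5207213/ 15050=-345.99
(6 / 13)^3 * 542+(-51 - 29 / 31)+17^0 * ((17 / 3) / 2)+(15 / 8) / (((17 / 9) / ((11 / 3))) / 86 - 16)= 150905586877 / 37097338044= 4.07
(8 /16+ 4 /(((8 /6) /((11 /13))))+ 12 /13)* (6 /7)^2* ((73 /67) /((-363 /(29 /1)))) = -1308306 /5164159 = -0.25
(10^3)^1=1000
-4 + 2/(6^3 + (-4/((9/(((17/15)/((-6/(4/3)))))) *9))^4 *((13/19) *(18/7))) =-91067109316103846707/22819600478270923708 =-3.99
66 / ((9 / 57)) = 418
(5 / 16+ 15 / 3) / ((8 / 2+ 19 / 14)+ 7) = 595 / 1384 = 0.43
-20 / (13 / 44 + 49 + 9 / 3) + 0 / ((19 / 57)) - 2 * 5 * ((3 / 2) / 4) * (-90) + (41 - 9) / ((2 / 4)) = 1845943 / 4602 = 401.12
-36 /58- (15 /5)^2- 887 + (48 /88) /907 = -259421780 /289333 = -896.62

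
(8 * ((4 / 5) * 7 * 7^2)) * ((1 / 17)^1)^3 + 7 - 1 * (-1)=207496 / 24565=8.45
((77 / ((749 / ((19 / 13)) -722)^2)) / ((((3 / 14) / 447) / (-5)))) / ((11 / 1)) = -26356610 / 15848361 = -1.66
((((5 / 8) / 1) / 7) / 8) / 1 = 5 / 448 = 0.01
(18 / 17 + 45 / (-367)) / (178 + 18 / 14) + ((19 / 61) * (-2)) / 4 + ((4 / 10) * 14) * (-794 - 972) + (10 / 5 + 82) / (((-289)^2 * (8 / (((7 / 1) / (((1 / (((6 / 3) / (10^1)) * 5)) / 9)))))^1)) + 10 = -4636720696847137 / 469315941377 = -9879.74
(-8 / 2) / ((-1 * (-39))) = -4 / 39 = -0.10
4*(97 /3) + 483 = 1837 /3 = 612.33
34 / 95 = 0.36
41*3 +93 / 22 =2799 / 22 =127.23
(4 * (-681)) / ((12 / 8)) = -1816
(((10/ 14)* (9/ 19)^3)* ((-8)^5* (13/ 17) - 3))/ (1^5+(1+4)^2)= -1552897575/ 21221746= -73.17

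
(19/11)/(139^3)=19/29541809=0.00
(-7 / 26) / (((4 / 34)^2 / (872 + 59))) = -1883413 / 104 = -18109.74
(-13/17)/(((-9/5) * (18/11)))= 715/2754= 0.26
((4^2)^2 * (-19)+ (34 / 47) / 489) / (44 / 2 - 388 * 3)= 55894639 / 13123293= 4.26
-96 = -96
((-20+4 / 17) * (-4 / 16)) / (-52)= -21 / 221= -0.10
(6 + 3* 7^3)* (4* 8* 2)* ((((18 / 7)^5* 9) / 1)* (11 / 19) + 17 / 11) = 38906169.60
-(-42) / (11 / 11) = 42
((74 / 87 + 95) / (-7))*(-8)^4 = -34156544 / 609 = -56086.28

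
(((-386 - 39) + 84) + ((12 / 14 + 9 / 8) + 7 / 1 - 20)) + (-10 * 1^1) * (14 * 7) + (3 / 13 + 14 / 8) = -968267 / 728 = -1330.04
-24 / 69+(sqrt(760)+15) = 337 / 23+2 *sqrt(190) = 42.22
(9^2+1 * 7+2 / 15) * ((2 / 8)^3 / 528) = 661 / 253440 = 0.00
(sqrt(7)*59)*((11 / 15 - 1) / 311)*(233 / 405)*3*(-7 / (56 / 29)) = 398663*sqrt(7) / 1259550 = 0.84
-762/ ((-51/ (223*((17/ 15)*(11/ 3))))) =623062/ 45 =13845.82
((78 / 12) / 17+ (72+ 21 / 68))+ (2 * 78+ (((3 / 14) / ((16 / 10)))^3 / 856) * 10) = 2337740066971 / 10222256128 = 228.69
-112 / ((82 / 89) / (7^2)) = -244216 / 41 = -5956.49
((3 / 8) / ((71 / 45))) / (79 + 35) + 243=243.00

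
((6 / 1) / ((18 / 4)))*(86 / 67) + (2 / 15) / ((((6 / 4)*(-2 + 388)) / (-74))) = 985964 / 581895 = 1.69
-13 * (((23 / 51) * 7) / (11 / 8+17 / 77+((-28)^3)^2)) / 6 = -0.00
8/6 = 4/3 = 1.33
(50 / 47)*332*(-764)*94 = -25364800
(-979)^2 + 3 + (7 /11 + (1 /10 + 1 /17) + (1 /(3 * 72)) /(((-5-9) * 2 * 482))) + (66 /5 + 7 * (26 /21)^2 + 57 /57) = 373207868168959 /389378880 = 958469.73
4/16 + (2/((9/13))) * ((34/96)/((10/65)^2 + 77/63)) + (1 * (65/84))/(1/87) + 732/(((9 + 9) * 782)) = 68.44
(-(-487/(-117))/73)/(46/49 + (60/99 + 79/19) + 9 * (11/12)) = -19949468/4881691113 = -0.00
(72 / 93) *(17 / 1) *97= 1276.65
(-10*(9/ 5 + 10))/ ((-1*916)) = 59/ 458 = 0.13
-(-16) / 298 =8 / 149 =0.05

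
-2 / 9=-0.22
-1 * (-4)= 4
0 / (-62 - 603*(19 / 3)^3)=0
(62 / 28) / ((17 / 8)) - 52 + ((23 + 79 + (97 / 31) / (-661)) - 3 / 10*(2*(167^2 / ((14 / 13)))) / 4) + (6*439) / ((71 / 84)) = -4966849899027 / 6925138360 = -717.22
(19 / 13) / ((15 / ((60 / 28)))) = 19 / 91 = 0.21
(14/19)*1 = 14/19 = 0.74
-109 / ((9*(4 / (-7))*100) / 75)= 763 / 48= 15.90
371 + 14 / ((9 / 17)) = 3577 / 9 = 397.44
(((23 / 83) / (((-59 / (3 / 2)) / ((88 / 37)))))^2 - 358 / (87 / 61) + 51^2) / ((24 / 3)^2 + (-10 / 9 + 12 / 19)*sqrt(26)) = 15685826649203057097*sqrt(26) / 56931083055091015804 + 523370996490482490456 / 14232770763772753951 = 38.18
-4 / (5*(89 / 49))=-196 / 445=-0.44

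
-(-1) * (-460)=-460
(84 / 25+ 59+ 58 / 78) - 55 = 7901 / 975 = 8.10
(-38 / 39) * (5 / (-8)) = 0.61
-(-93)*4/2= 186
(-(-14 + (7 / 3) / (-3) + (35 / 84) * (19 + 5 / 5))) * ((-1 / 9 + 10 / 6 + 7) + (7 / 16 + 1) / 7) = 56.46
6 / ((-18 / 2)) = -2 / 3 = -0.67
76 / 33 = 2.30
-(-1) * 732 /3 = 244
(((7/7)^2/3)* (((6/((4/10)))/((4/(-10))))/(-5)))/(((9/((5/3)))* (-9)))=-25/486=-0.05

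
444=444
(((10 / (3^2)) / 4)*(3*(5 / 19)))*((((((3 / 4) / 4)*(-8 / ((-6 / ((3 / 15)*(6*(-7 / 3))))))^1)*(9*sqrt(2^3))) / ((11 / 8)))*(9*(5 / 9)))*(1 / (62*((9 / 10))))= -3500*sqrt(2) / 19437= -0.25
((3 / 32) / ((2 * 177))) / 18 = 1 / 67968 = 0.00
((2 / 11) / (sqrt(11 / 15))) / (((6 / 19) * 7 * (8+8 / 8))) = 19 * sqrt(165) / 22869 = 0.01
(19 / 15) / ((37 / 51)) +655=121498 / 185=656.75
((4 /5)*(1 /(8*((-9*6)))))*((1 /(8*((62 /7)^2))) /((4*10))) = -49 /664243200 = -0.00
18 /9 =2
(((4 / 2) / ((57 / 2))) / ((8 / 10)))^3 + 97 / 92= 17975221 / 17037756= 1.06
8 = 8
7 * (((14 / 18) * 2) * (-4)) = -392 / 9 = -43.56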